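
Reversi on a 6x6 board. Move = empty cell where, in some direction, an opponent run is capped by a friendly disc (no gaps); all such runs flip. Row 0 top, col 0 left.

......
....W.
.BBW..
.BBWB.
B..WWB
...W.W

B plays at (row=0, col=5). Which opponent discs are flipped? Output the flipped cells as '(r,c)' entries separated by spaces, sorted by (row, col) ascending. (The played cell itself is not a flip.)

Dir NW: edge -> no flip
Dir N: edge -> no flip
Dir NE: edge -> no flip
Dir W: first cell '.' (not opp) -> no flip
Dir E: edge -> no flip
Dir SW: opp run (1,4) (2,3) capped by B -> flip
Dir S: first cell '.' (not opp) -> no flip
Dir SE: edge -> no flip

Answer: (1,4) (2,3)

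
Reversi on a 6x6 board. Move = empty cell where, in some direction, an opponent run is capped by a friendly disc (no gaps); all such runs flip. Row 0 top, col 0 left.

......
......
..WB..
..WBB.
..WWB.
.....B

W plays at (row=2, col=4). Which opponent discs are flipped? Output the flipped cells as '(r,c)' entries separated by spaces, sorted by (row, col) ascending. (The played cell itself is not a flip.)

Answer: (2,3) (3,3)

Derivation:
Dir NW: first cell '.' (not opp) -> no flip
Dir N: first cell '.' (not opp) -> no flip
Dir NE: first cell '.' (not opp) -> no flip
Dir W: opp run (2,3) capped by W -> flip
Dir E: first cell '.' (not opp) -> no flip
Dir SW: opp run (3,3) capped by W -> flip
Dir S: opp run (3,4) (4,4), next='.' -> no flip
Dir SE: first cell '.' (not opp) -> no flip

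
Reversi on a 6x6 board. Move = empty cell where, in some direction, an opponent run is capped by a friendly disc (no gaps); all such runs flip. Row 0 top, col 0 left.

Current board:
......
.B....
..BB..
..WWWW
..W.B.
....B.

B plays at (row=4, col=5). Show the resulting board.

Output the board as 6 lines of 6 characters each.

Place B at (4,5); scan 8 dirs for brackets.
Dir NW: opp run (3,4) capped by B -> flip
Dir N: opp run (3,5), next='.' -> no flip
Dir NE: edge -> no flip
Dir W: first cell 'B' (not opp) -> no flip
Dir E: edge -> no flip
Dir SW: first cell 'B' (not opp) -> no flip
Dir S: first cell '.' (not opp) -> no flip
Dir SE: edge -> no flip
All flips: (3,4)

Answer: ......
.B....
..BB..
..WWBW
..W.BB
....B.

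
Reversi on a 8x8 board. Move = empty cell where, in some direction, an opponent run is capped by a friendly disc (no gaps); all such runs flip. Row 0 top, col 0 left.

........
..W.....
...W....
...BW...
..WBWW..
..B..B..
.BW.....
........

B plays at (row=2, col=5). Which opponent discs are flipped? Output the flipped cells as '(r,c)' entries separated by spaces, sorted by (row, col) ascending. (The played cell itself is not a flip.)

Answer: (3,4)

Derivation:
Dir NW: first cell '.' (not opp) -> no flip
Dir N: first cell '.' (not opp) -> no flip
Dir NE: first cell '.' (not opp) -> no flip
Dir W: first cell '.' (not opp) -> no flip
Dir E: first cell '.' (not opp) -> no flip
Dir SW: opp run (3,4) capped by B -> flip
Dir S: first cell '.' (not opp) -> no flip
Dir SE: first cell '.' (not opp) -> no flip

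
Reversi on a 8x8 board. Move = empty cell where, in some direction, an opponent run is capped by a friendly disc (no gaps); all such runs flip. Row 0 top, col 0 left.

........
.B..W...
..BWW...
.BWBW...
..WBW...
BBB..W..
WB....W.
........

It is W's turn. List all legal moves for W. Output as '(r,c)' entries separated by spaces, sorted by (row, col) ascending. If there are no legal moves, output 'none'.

(0,0): flips 3 -> legal
(0,1): no bracket -> illegal
(0,2): no bracket -> illegal
(1,0): no bracket -> illegal
(1,2): flips 1 -> legal
(1,3): no bracket -> illegal
(2,0): flips 1 -> legal
(2,1): flips 1 -> legal
(3,0): flips 1 -> legal
(4,0): flips 1 -> legal
(4,1): no bracket -> illegal
(5,3): flips 2 -> legal
(5,4): flips 1 -> legal
(6,2): flips 2 -> legal
(6,3): no bracket -> illegal
(7,0): flips 3 -> legal
(7,1): no bracket -> illegal
(7,2): no bracket -> illegal

Answer: (0,0) (1,2) (2,0) (2,1) (3,0) (4,0) (5,3) (5,4) (6,2) (7,0)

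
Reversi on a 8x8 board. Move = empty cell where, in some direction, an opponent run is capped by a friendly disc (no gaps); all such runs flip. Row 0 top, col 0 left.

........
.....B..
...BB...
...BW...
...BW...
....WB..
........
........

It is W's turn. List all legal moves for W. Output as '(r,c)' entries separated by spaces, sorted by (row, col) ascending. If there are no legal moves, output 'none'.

Answer: (1,2) (1,4) (2,2) (3,2) (4,2) (5,2) (5,6) (6,6)

Derivation:
(0,4): no bracket -> illegal
(0,5): no bracket -> illegal
(0,6): no bracket -> illegal
(1,2): flips 1 -> legal
(1,3): no bracket -> illegal
(1,4): flips 1 -> legal
(1,6): no bracket -> illegal
(2,2): flips 1 -> legal
(2,5): no bracket -> illegal
(2,6): no bracket -> illegal
(3,2): flips 2 -> legal
(3,5): no bracket -> illegal
(4,2): flips 1 -> legal
(4,5): no bracket -> illegal
(4,6): no bracket -> illegal
(5,2): flips 1 -> legal
(5,3): no bracket -> illegal
(5,6): flips 1 -> legal
(6,4): no bracket -> illegal
(6,5): no bracket -> illegal
(6,6): flips 1 -> legal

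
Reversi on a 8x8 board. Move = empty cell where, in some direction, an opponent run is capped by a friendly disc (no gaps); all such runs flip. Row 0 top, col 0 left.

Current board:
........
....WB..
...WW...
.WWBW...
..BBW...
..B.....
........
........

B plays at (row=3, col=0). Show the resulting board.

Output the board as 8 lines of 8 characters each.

Place B at (3,0); scan 8 dirs for brackets.
Dir NW: edge -> no flip
Dir N: first cell '.' (not opp) -> no flip
Dir NE: first cell '.' (not opp) -> no flip
Dir W: edge -> no flip
Dir E: opp run (3,1) (3,2) capped by B -> flip
Dir SW: edge -> no flip
Dir S: first cell '.' (not opp) -> no flip
Dir SE: first cell '.' (not opp) -> no flip
All flips: (3,1) (3,2)

Answer: ........
....WB..
...WW...
BBBBW...
..BBW...
..B.....
........
........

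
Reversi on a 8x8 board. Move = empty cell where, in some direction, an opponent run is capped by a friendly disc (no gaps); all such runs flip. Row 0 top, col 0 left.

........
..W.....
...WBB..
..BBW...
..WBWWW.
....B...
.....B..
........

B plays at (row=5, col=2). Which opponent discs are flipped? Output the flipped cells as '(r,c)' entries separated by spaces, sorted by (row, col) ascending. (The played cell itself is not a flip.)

Answer: (4,2)

Derivation:
Dir NW: first cell '.' (not opp) -> no flip
Dir N: opp run (4,2) capped by B -> flip
Dir NE: first cell 'B' (not opp) -> no flip
Dir W: first cell '.' (not opp) -> no flip
Dir E: first cell '.' (not opp) -> no flip
Dir SW: first cell '.' (not opp) -> no flip
Dir S: first cell '.' (not opp) -> no flip
Dir SE: first cell '.' (not opp) -> no flip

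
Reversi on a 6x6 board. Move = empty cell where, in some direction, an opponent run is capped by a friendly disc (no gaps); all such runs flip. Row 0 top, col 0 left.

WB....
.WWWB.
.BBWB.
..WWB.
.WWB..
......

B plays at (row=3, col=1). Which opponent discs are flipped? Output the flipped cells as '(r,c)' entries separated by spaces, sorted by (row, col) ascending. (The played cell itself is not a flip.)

Answer: (3,2) (3,3)

Derivation:
Dir NW: first cell '.' (not opp) -> no flip
Dir N: first cell 'B' (not opp) -> no flip
Dir NE: first cell 'B' (not opp) -> no flip
Dir W: first cell '.' (not opp) -> no flip
Dir E: opp run (3,2) (3,3) capped by B -> flip
Dir SW: first cell '.' (not opp) -> no flip
Dir S: opp run (4,1), next='.' -> no flip
Dir SE: opp run (4,2), next='.' -> no flip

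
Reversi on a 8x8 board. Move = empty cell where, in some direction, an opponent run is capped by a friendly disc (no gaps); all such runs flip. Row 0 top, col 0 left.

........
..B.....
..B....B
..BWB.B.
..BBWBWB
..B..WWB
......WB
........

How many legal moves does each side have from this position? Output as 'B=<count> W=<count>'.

-- B to move --
(2,3): flips 1 -> legal
(2,4): flips 1 -> legal
(3,5): flips 1 -> legal
(3,7): no bracket -> illegal
(5,3): no bracket -> illegal
(5,4): flips 3 -> legal
(6,4): no bracket -> illegal
(6,5): flips 3 -> legal
(7,5): flips 1 -> legal
(7,6): flips 3 -> legal
(7,7): flips 4 -> legal
B mobility = 8
-- W to move --
(0,1): no bracket -> illegal
(0,2): no bracket -> illegal
(0,3): no bracket -> illegal
(1,1): flips 1 -> legal
(1,3): no bracket -> illegal
(1,6): no bracket -> illegal
(1,7): no bracket -> illegal
(2,1): no bracket -> illegal
(2,3): flips 2 -> legal
(2,4): flips 1 -> legal
(2,5): no bracket -> illegal
(2,6): flips 1 -> legal
(3,1): flips 1 -> legal
(3,5): flips 2 -> legal
(3,7): no bracket -> illegal
(4,1): flips 2 -> legal
(5,1): flips 1 -> legal
(5,3): flips 1 -> legal
(5,4): no bracket -> illegal
(6,1): no bracket -> illegal
(6,2): no bracket -> illegal
(6,3): no bracket -> illegal
(7,6): no bracket -> illegal
(7,7): no bracket -> illegal
W mobility = 9

Answer: B=8 W=9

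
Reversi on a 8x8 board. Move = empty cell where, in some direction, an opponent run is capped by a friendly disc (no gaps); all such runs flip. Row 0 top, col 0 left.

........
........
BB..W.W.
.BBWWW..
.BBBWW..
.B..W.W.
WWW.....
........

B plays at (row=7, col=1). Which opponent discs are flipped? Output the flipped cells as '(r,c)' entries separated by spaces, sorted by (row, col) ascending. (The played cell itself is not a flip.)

Dir NW: opp run (6,0), next=edge -> no flip
Dir N: opp run (6,1) capped by B -> flip
Dir NE: opp run (6,2), next='.' -> no flip
Dir W: first cell '.' (not opp) -> no flip
Dir E: first cell '.' (not opp) -> no flip
Dir SW: edge -> no flip
Dir S: edge -> no flip
Dir SE: edge -> no flip

Answer: (6,1)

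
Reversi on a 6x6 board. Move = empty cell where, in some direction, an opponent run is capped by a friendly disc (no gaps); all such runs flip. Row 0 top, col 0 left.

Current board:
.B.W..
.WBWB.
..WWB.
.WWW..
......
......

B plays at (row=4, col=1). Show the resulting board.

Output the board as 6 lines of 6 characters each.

Answer: .B.W..
.WBWB.
..WBB.
.WBW..
.B....
......

Derivation:
Place B at (4,1); scan 8 dirs for brackets.
Dir NW: first cell '.' (not opp) -> no flip
Dir N: opp run (3,1), next='.' -> no flip
Dir NE: opp run (3,2) (2,3) capped by B -> flip
Dir W: first cell '.' (not opp) -> no flip
Dir E: first cell '.' (not opp) -> no flip
Dir SW: first cell '.' (not opp) -> no flip
Dir S: first cell '.' (not opp) -> no flip
Dir SE: first cell '.' (not opp) -> no flip
All flips: (2,3) (3,2)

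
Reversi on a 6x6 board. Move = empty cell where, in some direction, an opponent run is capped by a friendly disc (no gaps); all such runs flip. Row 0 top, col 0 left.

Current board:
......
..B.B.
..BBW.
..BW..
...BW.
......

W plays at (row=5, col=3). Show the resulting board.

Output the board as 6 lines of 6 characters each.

Answer: ......
..B.B.
..BBW.
..BW..
...WW.
...W..

Derivation:
Place W at (5,3); scan 8 dirs for brackets.
Dir NW: first cell '.' (not opp) -> no flip
Dir N: opp run (4,3) capped by W -> flip
Dir NE: first cell 'W' (not opp) -> no flip
Dir W: first cell '.' (not opp) -> no flip
Dir E: first cell '.' (not opp) -> no flip
Dir SW: edge -> no flip
Dir S: edge -> no flip
Dir SE: edge -> no flip
All flips: (4,3)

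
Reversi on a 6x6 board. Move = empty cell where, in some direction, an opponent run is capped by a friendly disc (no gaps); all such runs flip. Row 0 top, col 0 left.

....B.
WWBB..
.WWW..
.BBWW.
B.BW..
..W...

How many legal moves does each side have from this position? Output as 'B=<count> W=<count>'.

Answer: B=9 W=7

Derivation:
-- B to move --
(0,0): no bracket -> illegal
(0,1): flips 2 -> legal
(0,2): no bracket -> illegal
(1,4): flips 1 -> legal
(2,0): no bracket -> illegal
(2,4): flips 1 -> legal
(2,5): no bracket -> illegal
(3,0): flips 1 -> legal
(3,5): flips 2 -> legal
(4,1): no bracket -> illegal
(4,4): flips 1 -> legal
(4,5): flips 2 -> legal
(5,1): no bracket -> illegal
(5,3): flips 3 -> legal
(5,4): flips 1 -> legal
B mobility = 9
-- W to move --
(0,1): flips 1 -> legal
(0,2): flips 1 -> legal
(0,3): flips 2 -> legal
(0,5): no bracket -> illegal
(1,4): flips 2 -> legal
(1,5): no bracket -> illegal
(2,0): no bracket -> illegal
(2,4): no bracket -> illegal
(3,0): flips 2 -> legal
(4,1): flips 3 -> legal
(5,0): no bracket -> illegal
(5,1): flips 1 -> legal
(5,3): no bracket -> illegal
W mobility = 7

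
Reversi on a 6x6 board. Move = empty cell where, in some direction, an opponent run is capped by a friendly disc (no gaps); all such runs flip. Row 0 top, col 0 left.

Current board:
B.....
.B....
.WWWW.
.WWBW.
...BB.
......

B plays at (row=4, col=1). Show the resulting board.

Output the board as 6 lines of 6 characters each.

Answer: B.....
.B....
.BWWW.
.BWBW.
.B.BB.
......

Derivation:
Place B at (4,1); scan 8 dirs for brackets.
Dir NW: first cell '.' (not opp) -> no flip
Dir N: opp run (3,1) (2,1) capped by B -> flip
Dir NE: opp run (3,2) (2,3), next='.' -> no flip
Dir W: first cell '.' (not opp) -> no flip
Dir E: first cell '.' (not opp) -> no flip
Dir SW: first cell '.' (not opp) -> no flip
Dir S: first cell '.' (not opp) -> no flip
Dir SE: first cell '.' (not opp) -> no flip
All flips: (2,1) (3,1)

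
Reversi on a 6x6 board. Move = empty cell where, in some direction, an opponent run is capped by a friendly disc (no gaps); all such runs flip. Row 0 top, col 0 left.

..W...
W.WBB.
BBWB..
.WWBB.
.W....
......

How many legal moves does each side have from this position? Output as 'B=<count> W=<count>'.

-- B to move --
(0,0): flips 1 -> legal
(0,1): flips 1 -> legal
(0,3): flips 1 -> legal
(1,1): flips 2 -> legal
(3,0): flips 2 -> legal
(4,0): flips 2 -> legal
(4,2): flips 1 -> legal
(4,3): flips 1 -> legal
(5,0): flips 2 -> legal
(5,1): flips 2 -> legal
(5,2): no bracket -> illegal
B mobility = 10
-- W to move --
(0,3): no bracket -> illegal
(0,4): flips 1 -> legal
(0,5): flips 2 -> legal
(1,1): flips 1 -> legal
(1,5): flips 2 -> legal
(2,4): flips 2 -> legal
(2,5): no bracket -> illegal
(3,0): flips 2 -> legal
(3,5): flips 2 -> legal
(4,2): no bracket -> illegal
(4,3): no bracket -> illegal
(4,4): flips 1 -> legal
(4,5): flips 2 -> legal
W mobility = 9

Answer: B=10 W=9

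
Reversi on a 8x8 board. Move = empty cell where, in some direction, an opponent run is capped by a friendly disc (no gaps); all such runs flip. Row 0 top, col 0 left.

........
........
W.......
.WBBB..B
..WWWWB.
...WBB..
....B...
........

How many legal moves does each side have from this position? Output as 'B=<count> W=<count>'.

-- B to move --
(1,0): no bracket -> illegal
(1,1): no bracket -> illegal
(2,1): no bracket -> illegal
(2,2): no bracket -> illegal
(3,0): flips 1 -> legal
(3,5): flips 1 -> legal
(3,6): flips 1 -> legal
(4,0): no bracket -> illegal
(4,1): flips 4 -> legal
(5,1): flips 1 -> legal
(5,2): flips 3 -> legal
(5,6): flips 1 -> legal
(6,2): no bracket -> illegal
(6,3): flips 2 -> legal
B mobility = 8
-- W to move --
(2,1): flips 1 -> legal
(2,2): flips 2 -> legal
(2,3): flips 2 -> legal
(2,4): flips 2 -> legal
(2,5): flips 1 -> legal
(2,6): no bracket -> illegal
(2,7): no bracket -> illegal
(3,5): flips 3 -> legal
(3,6): no bracket -> illegal
(4,1): no bracket -> illegal
(4,7): flips 1 -> legal
(5,6): flips 2 -> legal
(5,7): no bracket -> illegal
(6,3): flips 1 -> legal
(6,5): flips 2 -> legal
(6,6): flips 1 -> legal
(7,3): no bracket -> illegal
(7,4): flips 2 -> legal
(7,5): flips 1 -> legal
W mobility = 13

Answer: B=8 W=13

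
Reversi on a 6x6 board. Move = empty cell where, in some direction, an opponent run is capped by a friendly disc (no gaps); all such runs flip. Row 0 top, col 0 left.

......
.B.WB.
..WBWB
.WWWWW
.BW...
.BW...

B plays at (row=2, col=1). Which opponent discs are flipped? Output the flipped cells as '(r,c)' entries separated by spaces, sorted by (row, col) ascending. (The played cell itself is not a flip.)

Dir NW: first cell '.' (not opp) -> no flip
Dir N: first cell 'B' (not opp) -> no flip
Dir NE: first cell '.' (not opp) -> no flip
Dir W: first cell '.' (not opp) -> no flip
Dir E: opp run (2,2) capped by B -> flip
Dir SW: first cell '.' (not opp) -> no flip
Dir S: opp run (3,1) capped by B -> flip
Dir SE: opp run (3,2), next='.' -> no flip

Answer: (2,2) (3,1)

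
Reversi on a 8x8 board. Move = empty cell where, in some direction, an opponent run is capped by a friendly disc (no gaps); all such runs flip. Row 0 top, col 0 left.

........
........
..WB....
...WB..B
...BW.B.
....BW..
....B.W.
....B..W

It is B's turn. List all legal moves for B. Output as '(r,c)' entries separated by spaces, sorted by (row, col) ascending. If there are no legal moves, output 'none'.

(1,1): no bracket -> illegal
(1,2): no bracket -> illegal
(1,3): no bracket -> illegal
(2,1): flips 1 -> legal
(2,4): no bracket -> illegal
(3,1): no bracket -> illegal
(3,2): flips 1 -> legal
(3,5): no bracket -> illegal
(4,2): no bracket -> illegal
(4,5): flips 1 -> legal
(5,3): no bracket -> illegal
(5,6): flips 1 -> legal
(5,7): no bracket -> illegal
(6,5): no bracket -> illegal
(6,7): no bracket -> illegal
(7,5): no bracket -> illegal
(7,6): no bracket -> illegal

Answer: (2,1) (3,2) (4,5) (5,6)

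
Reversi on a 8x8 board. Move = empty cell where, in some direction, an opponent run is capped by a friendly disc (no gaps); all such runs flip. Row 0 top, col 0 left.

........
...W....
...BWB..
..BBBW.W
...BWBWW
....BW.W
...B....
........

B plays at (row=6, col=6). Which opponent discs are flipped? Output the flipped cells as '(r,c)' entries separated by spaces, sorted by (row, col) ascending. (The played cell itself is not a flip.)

Dir NW: opp run (5,5) (4,4) capped by B -> flip
Dir N: first cell '.' (not opp) -> no flip
Dir NE: opp run (5,7), next=edge -> no flip
Dir W: first cell '.' (not opp) -> no flip
Dir E: first cell '.' (not opp) -> no flip
Dir SW: first cell '.' (not opp) -> no flip
Dir S: first cell '.' (not opp) -> no flip
Dir SE: first cell '.' (not opp) -> no flip

Answer: (4,4) (5,5)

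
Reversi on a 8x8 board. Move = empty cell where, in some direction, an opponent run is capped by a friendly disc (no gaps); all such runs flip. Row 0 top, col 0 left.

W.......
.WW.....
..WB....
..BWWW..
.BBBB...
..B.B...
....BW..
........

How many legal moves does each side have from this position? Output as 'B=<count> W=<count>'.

-- B to move --
(0,1): flips 1 -> legal
(0,2): flips 2 -> legal
(0,3): no bracket -> illegal
(1,0): no bracket -> illegal
(1,3): no bracket -> illegal
(2,0): no bracket -> illegal
(2,1): flips 1 -> legal
(2,4): flips 2 -> legal
(2,5): flips 1 -> legal
(2,6): flips 1 -> legal
(3,1): no bracket -> illegal
(3,6): flips 3 -> legal
(4,5): flips 1 -> legal
(4,6): no bracket -> illegal
(5,5): no bracket -> illegal
(5,6): no bracket -> illegal
(6,6): flips 1 -> legal
(7,4): no bracket -> illegal
(7,5): no bracket -> illegal
(7,6): flips 1 -> legal
B mobility = 10
-- W to move --
(1,3): flips 1 -> legal
(1,4): no bracket -> illegal
(2,1): flips 3 -> legal
(2,4): flips 1 -> legal
(3,0): no bracket -> illegal
(3,1): flips 1 -> legal
(4,0): no bracket -> illegal
(4,5): no bracket -> illegal
(5,0): no bracket -> illegal
(5,1): flips 1 -> legal
(5,3): flips 2 -> legal
(5,5): flips 1 -> legal
(6,1): flips 2 -> legal
(6,2): flips 3 -> legal
(6,3): flips 1 -> legal
(7,3): no bracket -> illegal
(7,4): flips 3 -> legal
(7,5): no bracket -> illegal
W mobility = 11

Answer: B=10 W=11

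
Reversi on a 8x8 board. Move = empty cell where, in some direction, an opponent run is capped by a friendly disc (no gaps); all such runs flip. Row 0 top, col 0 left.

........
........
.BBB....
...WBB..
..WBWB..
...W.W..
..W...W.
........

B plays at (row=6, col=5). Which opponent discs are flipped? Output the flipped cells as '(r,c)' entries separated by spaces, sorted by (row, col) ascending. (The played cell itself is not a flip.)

Dir NW: first cell '.' (not opp) -> no flip
Dir N: opp run (5,5) capped by B -> flip
Dir NE: first cell '.' (not opp) -> no flip
Dir W: first cell '.' (not opp) -> no flip
Dir E: opp run (6,6), next='.' -> no flip
Dir SW: first cell '.' (not opp) -> no flip
Dir S: first cell '.' (not opp) -> no flip
Dir SE: first cell '.' (not opp) -> no flip

Answer: (5,5)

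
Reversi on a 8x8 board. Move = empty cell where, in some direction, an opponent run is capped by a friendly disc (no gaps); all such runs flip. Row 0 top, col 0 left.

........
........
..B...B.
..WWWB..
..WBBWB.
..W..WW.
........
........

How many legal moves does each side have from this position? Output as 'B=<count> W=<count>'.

Answer: B=11 W=8

Derivation:
-- B to move --
(2,1): flips 1 -> legal
(2,3): flips 1 -> legal
(2,4): flips 1 -> legal
(2,5): flips 1 -> legal
(3,1): flips 3 -> legal
(3,6): no bracket -> illegal
(4,1): flips 1 -> legal
(4,7): no bracket -> illegal
(5,1): no bracket -> illegal
(5,3): no bracket -> illegal
(5,4): no bracket -> illegal
(5,7): no bracket -> illegal
(6,1): flips 1 -> legal
(6,2): flips 3 -> legal
(6,3): no bracket -> illegal
(6,4): flips 1 -> legal
(6,5): flips 2 -> legal
(6,6): flips 2 -> legal
(6,7): no bracket -> illegal
B mobility = 11
-- W to move --
(1,1): flips 1 -> legal
(1,2): flips 1 -> legal
(1,3): no bracket -> illegal
(1,5): no bracket -> illegal
(1,6): no bracket -> illegal
(1,7): no bracket -> illegal
(2,1): no bracket -> illegal
(2,3): no bracket -> illegal
(2,4): no bracket -> illegal
(2,5): flips 1 -> legal
(2,7): no bracket -> illegal
(3,1): no bracket -> illegal
(3,6): flips 2 -> legal
(3,7): flips 1 -> legal
(4,7): flips 1 -> legal
(5,3): flips 1 -> legal
(5,4): flips 2 -> legal
(5,7): no bracket -> illegal
W mobility = 8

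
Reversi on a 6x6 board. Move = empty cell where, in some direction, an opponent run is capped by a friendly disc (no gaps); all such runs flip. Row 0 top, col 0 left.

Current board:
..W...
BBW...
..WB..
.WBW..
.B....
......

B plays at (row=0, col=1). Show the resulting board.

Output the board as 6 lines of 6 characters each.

Place B at (0,1); scan 8 dirs for brackets.
Dir NW: edge -> no flip
Dir N: edge -> no flip
Dir NE: edge -> no flip
Dir W: first cell '.' (not opp) -> no flip
Dir E: opp run (0,2), next='.' -> no flip
Dir SW: first cell 'B' (not opp) -> no flip
Dir S: first cell 'B' (not opp) -> no flip
Dir SE: opp run (1,2) capped by B -> flip
All flips: (1,2)

Answer: .BW...
BBB...
..WB..
.WBW..
.B....
......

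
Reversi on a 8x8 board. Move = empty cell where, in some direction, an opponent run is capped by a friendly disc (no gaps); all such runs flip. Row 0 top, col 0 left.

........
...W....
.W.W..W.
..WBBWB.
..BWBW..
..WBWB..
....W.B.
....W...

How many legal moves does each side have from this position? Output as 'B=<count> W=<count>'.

-- B to move --
(0,2): no bracket -> illegal
(0,3): flips 2 -> legal
(0,4): no bracket -> illegal
(1,0): no bracket -> illegal
(1,1): no bracket -> illegal
(1,2): flips 1 -> legal
(1,4): no bracket -> illegal
(1,5): no bracket -> illegal
(1,6): flips 1 -> legal
(1,7): flips 2 -> legal
(2,0): no bracket -> illegal
(2,2): flips 1 -> legal
(2,4): no bracket -> illegal
(2,5): flips 2 -> legal
(2,7): no bracket -> illegal
(3,0): no bracket -> illegal
(3,1): flips 1 -> legal
(3,7): no bracket -> illegal
(4,1): no bracket -> illegal
(4,6): flips 1 -> legal
(5,1): flips 1 -> legal
(5,6): flips 1 -> legal
(6,1): flips 2 -> legal
(6,2): flips 1 -> legal
(6,3): flips 2 -> legal
(6,5): no bracket -> illegal
(7,3): flips 1 -> legal
(7,5): flips 1 -> legal
B mobility = 15
-- W to move --
(2,2): no bracket -> illegal
(2,4): flips 2 -> legal
(2,5): flips 1 -> legal
(2,7): flips 1 -> legal
(3,1): flips 2 -> legal
(3,7): flips 1 -> legal
(4,1): flips 1 -> legal
(4,6): flips 2 -> legal
(4,7): no bracket -> illegal
(5,1): no bracket -> illegal
(5,6): flips 1 -> legal
(5,7): no bracket -> illegal
(6,2): flips 2 -> legal
(6,3): flips 1 -> legal
(6,5): flips 1 -> legal
(6,7): no bracket -> illegal
(7,5): no bracket -> illegal
(7,6): no bracket -> illegal
(7,7): no bracket -> illegal
W mobility = 11

Answer: B=15 W=11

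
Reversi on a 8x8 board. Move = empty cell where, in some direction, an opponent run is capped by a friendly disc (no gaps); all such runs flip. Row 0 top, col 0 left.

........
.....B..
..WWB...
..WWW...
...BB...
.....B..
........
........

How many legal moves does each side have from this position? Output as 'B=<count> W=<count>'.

-- B to move --
(1,1): flips 2 -> legal
(1,2): no bracket -> illegal
(1,3): flips 2 -> legal
(1,4): no bracket -> illegal
(2,1): flips 3 -> legal
(2,5): flips 1 -> legal
(3,1): no bracket -> illegal
(3,5): no bracket -> illegal
(4,1): no bracket -> illegal
(4,2): flips 1 -> legal
(4,5): no bracket -> illegal
B mobility = 5
-- W to move --
(0,4): no bracket -> illegal
(0,5): no bracket -> illegal
(0,6): flips 2 -> legal
(1,3): no bracket -> illegal
(1,4): flips 1 -> legal
(1,6): no bracket -> illegal
(2,5): flips 1 -> legal
(2,6): no bracket -> illegal
(3,5): no bracket -> illegal
(4,2): no bracket -> illegal
(4,5): no bracket -> illegal
(4,6): no bracket -> illegal
(5,2): flips 1 -> legal
(5,3): flips 1 -> legal
(5,4): flips 2 -> legal
(5,6): no bracket -> illegal
(6,4): no bracket -> illegal
(6,5): no bracket -> illegal
(6,6): flips 2 -> legal
W mobility = 7

Answer: B=5 W=7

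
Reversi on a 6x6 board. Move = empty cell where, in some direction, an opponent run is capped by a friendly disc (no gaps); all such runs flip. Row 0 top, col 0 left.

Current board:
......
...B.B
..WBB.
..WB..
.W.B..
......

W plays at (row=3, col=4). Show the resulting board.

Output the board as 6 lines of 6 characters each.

Place W at (3,4); scan 8 dirs for brackets.
Dir NW: opp run (2,3), next='.' -> no flip
Dir N: opp run (2,4), next='.' -> no flip
Dir NE: first cell '.' (not opp) -> no flip
Dir W: opp run (3,3) capped by W -> flip
Dir E: first cell '.' (not opp) -> no flip
Dir SW: opp run (4,3), next='.' -> no flip
Dir S: first cell '.' (not opp) -> no flip
Dir SE: first cell '.' (not opp) -> no flip
All flips: (3,3)

Answer: ......
...B.B
..WBB.
..WWW.
.W.B..
......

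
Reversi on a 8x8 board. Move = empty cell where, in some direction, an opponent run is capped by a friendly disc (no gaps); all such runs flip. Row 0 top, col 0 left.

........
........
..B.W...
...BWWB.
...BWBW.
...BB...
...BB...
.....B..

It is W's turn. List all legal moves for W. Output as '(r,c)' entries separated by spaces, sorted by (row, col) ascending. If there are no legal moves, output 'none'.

(1,1): flips 2 -> legal
(1,2): no bracket -> illegal
(1,3): no bracket -> illegal
(2,1): no bracket -> illegal
(2,3): no bracket -> illegal
(2,5): no bracket -> illegal
(2,6): flips 1 -> legal
(2,7): no bracket -> illegal
(3,1): no bracket -> illegal
(3,2): flips 1 -> legal
(3,7): flips 1 -> legal
(4,2): flips 2 -> legal
(4,7): no bracket -> illegal
(5,2): flips 1 -> legal
(5,5): flips 1 -> legal
(5,6): flips 1 -> legal
(6,2): flips 1 -> legal
(6,5): no bracket -> illegal
(6,6): no bracket -> illegal
(7,2): no bracket -> illegal
(7,3): no bracket -> illegal
(7,4): flips 2 -> legal
(7,6): no bracket -> illegal

Answer: (1,1) (2,6) (3,2) (3,7) (4,2) (5,2) (5,5) (5,6) (6,2) (7,4)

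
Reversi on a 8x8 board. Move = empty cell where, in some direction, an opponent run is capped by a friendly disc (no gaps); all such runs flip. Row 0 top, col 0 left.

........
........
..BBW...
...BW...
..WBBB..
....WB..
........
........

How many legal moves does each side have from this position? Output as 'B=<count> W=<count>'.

-- B to move --
(1,3): no bracket -> illegal
(1,4): flips 2 -> legal
(1,5): flips 1 -> legal
(2,5): flips 2 -> legal
(3,1): no bracket -> illegal
(3,2): no bracket -> illegal
(3,5): flips 1 -> legal
(4,1): flips 1 -> legal
(5,1): flips 1 -> legal
(5,2): no bracket -> illegal
(5,3): flips 1 -> legal
(6,3): flips 1 -> legal
(6,4): flips 1 -> legal
(6,5): flips 1 -> legal
B mobility = 10
-- W to move --
(1,1): no bracket -> illegal
(1,2): flips 1 -> legal
(1,3): no bracket -> illegal
(1,4): no bracket -> illegal
(2,1): flips 2 -> legal
(3,1): no bracket -> illegal
(3,2): flips 2 -> legal
(3,5): no bracket -> illegal
(3,6): flips 1 -> legal
(4,6): flips 3 -> legal
(5,2): flips 1 -> legal
(5,3): no bracket -> illegal
(5,6): flips 2 -> legal
(6,4): no bracket -> illegal
(6,5): no bracket -> illegal
(6,6): no bracket -> illegal
W mobility = 7

Answer: B=10 W=7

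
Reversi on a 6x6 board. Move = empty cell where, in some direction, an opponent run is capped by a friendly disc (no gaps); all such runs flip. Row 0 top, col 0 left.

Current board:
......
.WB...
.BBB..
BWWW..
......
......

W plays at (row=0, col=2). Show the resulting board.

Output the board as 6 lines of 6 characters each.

Answer: ..W...
.WW...
.BWB..
BWWW..
......
......

Derivation:
Place W at (0,2); scan 8 dirs for brackets.
Dir NW: edge -> no flip
Dir N: edge -> no flip
Dir NE: edge -> no flip
Dir W: first cell '.' (not opp) -> no flip
Dir E: first cell '.' (not opp) -> no flip
Dir SW: first cell 'W' (not opp) -> no flip
Dir S: opp run (1,2) (2,2) capped by W -> flip
Dir SE: first cell '.' (not opp) -> no flip
All flips: (1,2) (2,2)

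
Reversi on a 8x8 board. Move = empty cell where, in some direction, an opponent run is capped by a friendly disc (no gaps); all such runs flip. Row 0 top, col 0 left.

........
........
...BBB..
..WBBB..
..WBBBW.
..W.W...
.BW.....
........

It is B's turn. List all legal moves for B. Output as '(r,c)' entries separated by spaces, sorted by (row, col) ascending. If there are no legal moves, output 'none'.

Answer: (2,1) (3,1) (4,1) (4,7) (5,1) (5,7) (6,3) (6,4) (6,5)

Derivation:
(2,1): flips 1 -> legal
(2,2): no bracket -> illegal
(3,1): flips 1 -> legal
(3,6): no bracket -> illegal
(3,7): no bracket -> illegal
(4,1): flips 2 -> legal
(4,7): flips 1 -> legal
(5,1): flips 1 -> legal
(5,3): no bracket -> illegal
(5,5): no bracket -> illegal
(5,6): no bracket -> illegal
(5,7): flips 1 -> legal
(6,3): flips 2 -> legal
(6,4): flips 1 -> legal
(6,5): flips 1 -> legal
(7,1): no bracket -> illegal
(7,2): no bracket -> illegal
(7,3): no bracket -> illegal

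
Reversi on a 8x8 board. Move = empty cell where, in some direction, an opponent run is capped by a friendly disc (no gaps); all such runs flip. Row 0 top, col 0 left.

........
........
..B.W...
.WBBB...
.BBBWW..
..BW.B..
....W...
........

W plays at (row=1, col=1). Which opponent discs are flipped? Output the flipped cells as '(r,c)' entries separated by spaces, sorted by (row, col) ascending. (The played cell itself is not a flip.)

Dir NW: first cell '.' (not opp) -> no flip
Dir N: first cell '.' (not opp) -> no flip
Dir NE: first cell '.' (not opp) -> no flip
Dir W: first cell '.' (not opp) -> no flip
Dir E: first cell '.' (not opp) -> no flip
Dir SW: first cell '.' (not opp) -> no flip
Dir S: first cell '.' (not opp) -> no flip
Dir SE: opp run (2,2) (3,3) capped by W -> flip

Answer: (2,2) (3,3)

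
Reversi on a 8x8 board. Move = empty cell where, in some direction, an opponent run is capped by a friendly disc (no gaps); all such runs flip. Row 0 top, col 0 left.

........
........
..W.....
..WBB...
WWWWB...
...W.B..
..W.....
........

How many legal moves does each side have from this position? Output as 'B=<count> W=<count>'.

-- B to move --
(1,1): flips 1 -> legal
(1,2): no bracket -> illegal
(1,3): no bracket -> illegal
(2,1): no bracket -> illegal
(2,3): no bracket -> illegal
(3,0): no bracket -> illegal
(3,1): flips 1 -> legal
(5,0): no bracket -> illegal
(5,1): flips 1 -> legal
(5,2): flips 1 -> legal
(5,4): no bracket -> illegal
(6,1): no bracket -> illegal
(6,3): flips 2 -> legal
(6,4): no bracket -> illegal
(7,1): flips 2 -> legal
(7,2): no bracket -> illegal
(7,3): no bracket -> illegal
B mobility = 6
-- W to move --
(2,3): flips 1 -> legal
(2,4): flips 1 -> legal
(2,5): flips 1 -> legal
(3,5): flips 3 -> legal
(4,5): flips 1 -> legal
(4,6): no bracket -> illegal
(5,4): no bracket -> illegal
(5,6): no bracket -> illegal
(6,4): no bracket -> illegal
(6,5): no bracket -> illegal
(6,6): flips 3 -> legal
W mobility = 6

Answer: B=6 W=6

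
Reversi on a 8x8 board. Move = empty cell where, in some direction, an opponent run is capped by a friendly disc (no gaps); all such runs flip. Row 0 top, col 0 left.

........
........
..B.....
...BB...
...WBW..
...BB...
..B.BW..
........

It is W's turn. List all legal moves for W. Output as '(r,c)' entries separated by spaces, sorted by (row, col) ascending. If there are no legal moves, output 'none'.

(1,1): no bracket -> illegal
(1,2): no bracket -> illegal
(1,3): no bracket -> illegal
(2,1): no bracket -> illegal
(2,3): flips 2 -> legal
(2,4): no bracket -> illegal
(2,5): flips 1 -> legal
(3,1): no bracket -> illegal
(3,2): no bracket -> illegal
(3,5): no bracket -> illegal
(4,2): no bracket -> illegal
(5,1): no bracket -> illegal
(5,2): no bracket -> illegal
(5,5): no bracket -> illegal
(6,1): no bracket -> illegal
(6,3): flips 3 -> legal
(7,1): no bracket -> illegal
(7,2): no bracket -> illegal
(7,3): no bracket -> illegal
(7,4): no bracket -> illegal
(7,5): no bracket -> illegal

Answer: (2,3) (2,5) (6,3)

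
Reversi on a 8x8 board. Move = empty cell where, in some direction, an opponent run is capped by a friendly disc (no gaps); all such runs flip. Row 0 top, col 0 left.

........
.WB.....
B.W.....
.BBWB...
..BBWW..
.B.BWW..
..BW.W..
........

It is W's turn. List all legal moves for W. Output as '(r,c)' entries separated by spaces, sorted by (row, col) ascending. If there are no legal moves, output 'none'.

Answer: (0,2) (1,3) (2,1) (2,3) (2,4) (3,0) (3,5) (4,0) (4,1) (5,2) (6,0) (6,1) (7,1)

Derivation:
(0,1): no bracket -> illegal
(0,2): flips 1 -> legal
(0,3): no bracket -> illegal
(1,0): no bracket -> illegal
(1,3): flips 1 -> legal
(2,1): flips 2 -> legal
(2,3): flips 1 -> legal
(2,4): flips 1 -> legal
(2,5): no bracket -> illegal
(3,0): flips 2 -> legal
(3,5): flips 1 -> legal
(4,0): flips 1 -> legal
(4,1): flips 2 -> legal
(5,0): no bracket -> illegal
(5,2): flips 3 -> legal
(6,0): flips 2 -> legal
(6,1): flips 1 -> legal
(6,4): no bracket -> illegal
(7,1): flips 2 -> legal
(7,2): no bracket -> illegal
(7,3): no bracket -> illegal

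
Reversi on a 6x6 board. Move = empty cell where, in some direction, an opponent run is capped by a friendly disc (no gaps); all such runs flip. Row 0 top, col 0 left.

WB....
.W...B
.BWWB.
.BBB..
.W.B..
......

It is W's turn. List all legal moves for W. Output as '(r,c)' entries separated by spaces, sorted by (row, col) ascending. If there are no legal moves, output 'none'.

(0,2): flips 1 -> legal
(0,4): no bracket -> illegal
(0,5): no bracket -> illegal
(1,0): no bracket -> illegal
(1,2): no bracket -> illegal
(1,3): no bracket -> illegal
(1,4): no bracket -> illegal
(2,0): flips 1 -> legal
(2,5): flips 1 -> legal
(3,0): no bracket -> illegal
(3,4): no bracket -> illegal
(3,5): no bracket -> illegal
(4,0): flips 1 -> legal
(4,2): flips 1 -> legal
(4,4): flips 1 -> legal
(5,2): no bracket -> illegal
(5,3): flips 2 -> legal
(5,4): no bracket -> illegal

Answer: (0,2) (2,0) (2,5) (4,0) (4,2) (4,4) (5,3)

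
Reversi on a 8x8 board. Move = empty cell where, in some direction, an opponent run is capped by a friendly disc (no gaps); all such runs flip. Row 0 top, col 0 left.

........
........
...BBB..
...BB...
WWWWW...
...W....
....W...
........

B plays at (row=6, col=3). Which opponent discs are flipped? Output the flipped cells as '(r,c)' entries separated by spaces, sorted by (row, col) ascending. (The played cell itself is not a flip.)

Answer: (4,3) (5,3)

Derivation:
Dir NW: first cell '.' (not opp) -> no flip
Dir N: opp run (5,3) (4,3) capped by B -> flip
Dir NE: first cell '.' (not opp) -> no flip
Dir W: first cell '.' (not opp) -> no flip
Dir E: opp run (6,4), next='.' -> no flip
Dir SW: first cell '.' (not opp) -> no flip
Dir S: first cell '.' (not opp) -> no flip
Dir SE: first cell '.' (not opp) -> no flip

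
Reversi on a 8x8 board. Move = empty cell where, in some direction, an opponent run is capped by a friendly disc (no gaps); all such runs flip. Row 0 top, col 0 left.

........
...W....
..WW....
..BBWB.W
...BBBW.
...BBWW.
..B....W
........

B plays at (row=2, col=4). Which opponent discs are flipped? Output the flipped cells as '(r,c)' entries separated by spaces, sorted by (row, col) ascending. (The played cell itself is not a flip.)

Dir NW: opp run (1,3), next='.' -> no flip
Dir N: first cell '.' (not opp) -> no flip
Dir NE: first cell '.' (not opp) -> no flip
Dir W: opp run (2,3) (2,2), next='.' -> no flip
Dir E: first cell '.' (not opp) -> no flip
Dir SW: first cell 'B' (not opp) -> no flip
Dir S: opp run (3,4) capped by B -> flip
Dir SE: first cell 'B' (not opp) -> no flip

Answer: (3,4)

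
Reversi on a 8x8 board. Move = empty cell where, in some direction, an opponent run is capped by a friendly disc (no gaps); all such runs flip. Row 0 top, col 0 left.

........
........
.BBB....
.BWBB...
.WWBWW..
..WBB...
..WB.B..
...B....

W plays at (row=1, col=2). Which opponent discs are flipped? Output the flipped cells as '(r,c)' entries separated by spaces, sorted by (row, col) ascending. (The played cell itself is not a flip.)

Answer: (2,2) (2,3) (3,4)

Derivation:
Dir NW: first cell '.' (not opp) -> no flip
Dir N: first cell '.' (not opp) -> no flip
Dir NE: first cell '.' (not opp) -> no flip
Dir W: first cell '.' (not opp) -> no flip
Dir E: first cell '.' (not opp) -> no flip
Dir SW: opp run (2,1), next='.' -> no flip
Dir S: opp run (2,2) capped by W -> flip
Dir SE: opp run (2,3) (3,4) capped by W -> flip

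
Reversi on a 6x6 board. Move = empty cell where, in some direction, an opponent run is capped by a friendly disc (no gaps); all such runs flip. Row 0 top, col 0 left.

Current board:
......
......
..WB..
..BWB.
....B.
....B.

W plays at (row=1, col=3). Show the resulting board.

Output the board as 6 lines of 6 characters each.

Answer: ......
...W..
..WW..
..BWB.
....B.
....B.

Derivation:
Place W at (1,3); scan 8 dirs for brackets.
Dir NW: first cell '.' (not opp) -> no flip
Dir N: first cell '.' (not opp) -> no flip
Dir NE: first cell '.' (not opp) -> no flip
Dir W: first cell '.' (not opp) -> no flip
Dir E: first cell '.' (not opp) -> no flip
Dir SW: first cell 'W' (not opp) -> no flip
Dir S: opp run (2,3) capped by W -> flip
Dir SE: first cell '.' (not opp) -> no flip
All flips: (2,3)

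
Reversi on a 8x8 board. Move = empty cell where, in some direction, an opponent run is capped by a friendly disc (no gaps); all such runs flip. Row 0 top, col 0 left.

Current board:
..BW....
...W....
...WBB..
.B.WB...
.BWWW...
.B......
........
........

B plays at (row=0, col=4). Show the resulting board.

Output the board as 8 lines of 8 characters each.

Place B at (0,4); scan 8 dirs for brackets.
Dir NW: edge -> no flip
Dir N: edge -> no flip
Dir NE: edge -> no flip
Dir W: opp run (0,3) capped by B -> flip
Dir E: first cell '.' (not opp) -> no flip
Dir SW: opp run (1,3), next='.' -> no flip
Dir S: first cell '.' (not opp) -> no flip
Dir SE: first cell '.' (not opp) -> no flip
All flips: (0,3)

Answer: ..BBB...
...W....
...WBB..
.B.WB...
.BWWW...
.B......
........
........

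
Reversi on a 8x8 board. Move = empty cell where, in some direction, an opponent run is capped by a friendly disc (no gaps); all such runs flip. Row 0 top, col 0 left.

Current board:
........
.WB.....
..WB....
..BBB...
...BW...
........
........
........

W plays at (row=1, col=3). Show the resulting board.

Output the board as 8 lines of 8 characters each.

Answer: ........
.WWW....
..WB....
..BBB...
...BW...
........
........
........

Derivation:
Place W at (1,3); scan 8 dirs for brackets.
Dir NW: first cell '.' (not opp) -> no flip
Dir N: first cell '.' (not opp) -> no flip
Dir NE: first cell '.' (not opp) -> no flip
Dir W: opp run (1,2) capped by W -> flip
Dir E: first cell '.' (not opp) -> no flip
Dir SW: first cell 'W' (not opp) -> no flip
Dir S: opp run (2,3) (3,3) (4,3), next='.' -> no flip
Dir SE: first cell '.' (not opp) -> no flip
All flips: (1,2)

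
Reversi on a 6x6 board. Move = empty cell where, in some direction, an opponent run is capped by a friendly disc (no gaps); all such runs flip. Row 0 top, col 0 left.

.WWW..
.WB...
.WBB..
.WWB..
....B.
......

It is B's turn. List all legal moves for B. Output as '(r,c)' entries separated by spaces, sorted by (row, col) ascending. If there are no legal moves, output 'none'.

(0,0): flips 1 -> legal
(0,4): no bracket -> illegal
(1,0): flips 1 -> legal
(1,3): no bracket -> illegal
(1,4): no bracket -> illegal
(2,0): flips 1 -> legal
(3,0): flips 3 -> legal
(4,0): flips 1 -> legal
(4,1): flips 1 -> legal
(4,2): flips 1 -> legal
(4,3): no bracket -> illegal

Answer: (0,0) (1,0) (2,0) (3,0) (4,0) (4,1) (4,2)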